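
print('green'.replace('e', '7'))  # gr77n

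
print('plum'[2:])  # um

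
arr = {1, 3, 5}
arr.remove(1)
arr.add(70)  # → {3, 5, 70}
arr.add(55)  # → {3, 5, 55, 70}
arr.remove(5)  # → {3, 55, 70}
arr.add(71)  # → {3, 55, 70, 71}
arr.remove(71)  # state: {3, 55, 70}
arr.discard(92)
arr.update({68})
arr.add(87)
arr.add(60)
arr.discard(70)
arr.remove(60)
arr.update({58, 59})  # {3, 55, 58, 59, 68, 87}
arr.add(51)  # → {3, 51, 55, 58, 59, 68, 87}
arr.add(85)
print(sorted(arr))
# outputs [3, 51, 55, 58, 59, 68, 85, 87]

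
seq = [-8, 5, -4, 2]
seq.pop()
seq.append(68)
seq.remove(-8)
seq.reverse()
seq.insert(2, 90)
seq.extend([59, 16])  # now [68, -4, 90, 5, 59, 16]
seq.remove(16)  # [68, -4, 90, 5, 59]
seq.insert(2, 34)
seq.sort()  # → [-4, 5, 34, 59, 68, 90]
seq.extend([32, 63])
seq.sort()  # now [-4, 5, 32, 34, 59, 63, 68, 90]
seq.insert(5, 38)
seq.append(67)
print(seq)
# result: [-4, 5, 32, 34, 59, 38, 63, 68, 90, 67]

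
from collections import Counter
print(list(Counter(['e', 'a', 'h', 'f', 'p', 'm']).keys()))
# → ['e', 'a', 'h', 'f', 'p', 'm']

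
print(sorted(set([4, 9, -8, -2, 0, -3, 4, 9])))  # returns [-8, -3, -2, 0, 4, 9]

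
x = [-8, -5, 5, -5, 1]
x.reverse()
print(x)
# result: [1, -5, 5, -5, -8]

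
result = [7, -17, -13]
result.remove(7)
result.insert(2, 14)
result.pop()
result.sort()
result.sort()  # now [-17, -13]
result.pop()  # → -13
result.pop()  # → -17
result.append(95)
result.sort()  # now [95]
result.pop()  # 95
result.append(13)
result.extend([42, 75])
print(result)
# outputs [13, 42, 75]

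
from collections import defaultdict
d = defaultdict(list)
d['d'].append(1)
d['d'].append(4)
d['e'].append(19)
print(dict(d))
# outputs {'d': [1, 4], 'e': [19]}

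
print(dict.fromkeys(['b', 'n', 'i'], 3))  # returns {'b': 3, 'n': 3, 'i': 3}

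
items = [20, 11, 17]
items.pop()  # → 17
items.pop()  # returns 11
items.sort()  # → [20]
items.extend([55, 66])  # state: [20, 55, 66]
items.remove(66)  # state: [20, 55]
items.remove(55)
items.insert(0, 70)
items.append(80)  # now [70, 20, 80]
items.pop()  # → 80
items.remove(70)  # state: [20]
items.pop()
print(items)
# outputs []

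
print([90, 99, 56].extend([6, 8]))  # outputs None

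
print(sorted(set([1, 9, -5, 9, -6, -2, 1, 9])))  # [-6, -5, -2, 1, 9]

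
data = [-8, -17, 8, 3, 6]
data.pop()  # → 6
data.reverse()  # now [3, 8, -17, -8]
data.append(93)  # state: [3, 8, -17, -8, 93]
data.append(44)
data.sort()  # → [-17, -8, 3, 8, 44, 93]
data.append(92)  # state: [-17, -8, 3, 8, 44, 93, 92]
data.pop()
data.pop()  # 93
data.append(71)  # [-17, -8, 3, 8, 44, 71]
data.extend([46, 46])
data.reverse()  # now [46, 46, 71, 44, 8, 3, -8, -17]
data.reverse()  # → [-17, -8, 3, 8, 44, 71, 46, 46]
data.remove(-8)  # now [-17, 3, 8, 44, 71, 46, 46]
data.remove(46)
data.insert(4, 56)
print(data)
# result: [-17, 3, 8, 44, 56, 71, 46]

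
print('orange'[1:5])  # rang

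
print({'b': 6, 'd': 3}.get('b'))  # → 6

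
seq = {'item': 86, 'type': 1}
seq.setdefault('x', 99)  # 99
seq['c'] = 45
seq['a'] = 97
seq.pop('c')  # 45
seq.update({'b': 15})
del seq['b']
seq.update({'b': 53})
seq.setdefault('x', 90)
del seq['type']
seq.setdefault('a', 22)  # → 97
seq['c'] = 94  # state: {'item': 86, 'x': 99, 'a': 97, 'b': 53, 'c': 94}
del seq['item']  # {'x': 99, 'a': 97, 'b': 53, 'c': 94}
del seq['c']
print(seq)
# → {'x': 99, 'a': 97, 'b': 53}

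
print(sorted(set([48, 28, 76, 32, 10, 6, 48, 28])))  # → [6, 10, 28, 32, 48, 76]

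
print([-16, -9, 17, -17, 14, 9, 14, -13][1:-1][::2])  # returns [-9, -17, 9]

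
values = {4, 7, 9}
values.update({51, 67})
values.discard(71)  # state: {4, 7, 9, 51, 67}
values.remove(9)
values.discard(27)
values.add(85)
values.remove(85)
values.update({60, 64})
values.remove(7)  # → {4, 51, 60, 64, 67}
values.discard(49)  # {4, 51, 60, 64, 67}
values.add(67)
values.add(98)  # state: {4, 51, 60, 64, 67, 98}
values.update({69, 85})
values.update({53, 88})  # {4, 51, 53, 60, 64, 67, 69, 85, 88, 98}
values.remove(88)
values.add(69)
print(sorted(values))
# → [4, 51, 53, 60, 64, 67, 69, 85, 98]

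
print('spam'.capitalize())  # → Spam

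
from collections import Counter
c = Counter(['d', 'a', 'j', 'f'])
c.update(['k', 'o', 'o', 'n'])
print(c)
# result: Counter({'o': 2, 'd': 1, 'a': 1, 'j': 1, 'f': 1, 'k': 1, 'n': 1})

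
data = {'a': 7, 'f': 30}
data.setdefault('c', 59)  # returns 59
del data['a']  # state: {'f': 30, 'c': 59}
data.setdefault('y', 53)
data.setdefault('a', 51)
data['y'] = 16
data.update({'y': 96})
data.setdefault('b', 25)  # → 25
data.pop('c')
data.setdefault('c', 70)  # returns 70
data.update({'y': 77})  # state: {'f': 30, 'y': 77, 'a': 51, 'b': 25, 'c': 70}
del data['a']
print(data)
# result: {'f': 30, 'y': 77, 'b': 25, 'c': 70}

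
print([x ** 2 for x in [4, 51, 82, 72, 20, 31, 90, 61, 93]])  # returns [16, 2601, 6724, 5184, 400, 961, 8100, 3721, 8649]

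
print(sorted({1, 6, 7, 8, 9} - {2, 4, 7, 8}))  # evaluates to [1, 6, 9]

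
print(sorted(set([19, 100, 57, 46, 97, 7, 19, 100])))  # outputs [7, 19, 46, 57, 97, 100]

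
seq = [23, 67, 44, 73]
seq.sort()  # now [23, 44, 67, 73]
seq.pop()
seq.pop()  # 67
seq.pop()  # 44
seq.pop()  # 23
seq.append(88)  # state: [88]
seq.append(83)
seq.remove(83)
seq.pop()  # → 88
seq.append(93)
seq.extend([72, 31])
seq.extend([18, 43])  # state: [93, 72, 31, 18, 43]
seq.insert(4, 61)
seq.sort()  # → [18, 31, 43, 61, 72, 93]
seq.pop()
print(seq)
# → [18, 31, 43, 61, 72]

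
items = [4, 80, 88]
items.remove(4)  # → [80, 88]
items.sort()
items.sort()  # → [80, 88]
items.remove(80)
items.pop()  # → 88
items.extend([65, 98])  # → [65, 98]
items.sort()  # [65, 98]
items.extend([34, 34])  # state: [65, 98, 34, 34]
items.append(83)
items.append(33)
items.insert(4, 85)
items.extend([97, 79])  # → [65, 98, 34, 34, 85, 83, 33, 97, 79]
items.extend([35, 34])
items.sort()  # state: [33, 34, 34, 34, 35, 65, 79, 83, 85, 97, 98]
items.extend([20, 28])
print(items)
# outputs [33, 34, 34, 34, 35, 65, 79, 83, 85, 97, 98, 20, 28]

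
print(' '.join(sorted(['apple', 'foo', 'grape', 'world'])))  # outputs apple foo grape world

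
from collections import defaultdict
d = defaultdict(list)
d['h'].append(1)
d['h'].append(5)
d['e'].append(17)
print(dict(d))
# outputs {'h': [1, 5], 'e': [17]}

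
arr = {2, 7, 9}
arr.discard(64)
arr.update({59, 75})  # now {2, 7, 9, 59, 75}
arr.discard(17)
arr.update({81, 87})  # {2, 7, 9, 59, 75, 81, 87}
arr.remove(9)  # {2, 7, 59, 75, 81, 87}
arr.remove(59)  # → {2, 7, 75, 81, 87}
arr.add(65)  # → {2, 7, 65, 75, 81, 87}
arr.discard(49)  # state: {2, 7, 65, 75, 81, 87}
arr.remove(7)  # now {2, 65, 75, 81, 87}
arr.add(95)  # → {2, 65, 75, 81, 87, 95}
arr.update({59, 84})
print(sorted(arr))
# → [2, 59, 65, 75, 81, 84, 87, 95]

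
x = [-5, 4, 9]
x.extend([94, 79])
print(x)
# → [-5, 4, 9, 94, 79]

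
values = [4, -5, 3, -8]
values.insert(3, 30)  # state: [4, -5, 3, 30, -8]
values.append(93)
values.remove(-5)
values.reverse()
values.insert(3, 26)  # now [93, -8, 30, 26, 3, 4]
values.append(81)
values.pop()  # 81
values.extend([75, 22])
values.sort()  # [-8, 3, 4, 22, 26, 30, 75, 93]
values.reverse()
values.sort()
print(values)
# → [-8, 3, 4, 22, 26, 30, 75, 93]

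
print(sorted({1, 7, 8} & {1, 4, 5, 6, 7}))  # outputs [1, 7]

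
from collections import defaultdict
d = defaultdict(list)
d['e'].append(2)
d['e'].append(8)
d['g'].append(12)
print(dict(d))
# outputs {'e': [2, 8], 'g': [12]}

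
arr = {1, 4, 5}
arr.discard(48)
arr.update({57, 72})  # {1, 4, 5, 57, 72}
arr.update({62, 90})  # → {1, 4, 5, 57, 62, 72, 90}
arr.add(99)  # {1, 4, 5, 57, 62, 72, 90, 99}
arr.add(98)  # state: {1, 4, 5, 57, 62, 72, 90, 98, 99}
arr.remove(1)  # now {4, 5, 57, 62, 72, 90, 98, 99}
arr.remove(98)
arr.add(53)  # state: {4, 5, 53, 57, 62, 72, 90, 99}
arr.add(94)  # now {4, 5, 53, 57, 62, 72, 90, 94, 99}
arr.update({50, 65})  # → {4, 5, 50, 53, 57, 62, 65, 72, 90, 94, 99}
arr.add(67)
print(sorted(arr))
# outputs [4, 5, 50, 53, 57, 62, 65, 67, 72, 90, 94, 99]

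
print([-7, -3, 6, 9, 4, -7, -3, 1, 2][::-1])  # [2, 1, -3, -7, 4, 9, 6, -3, -7]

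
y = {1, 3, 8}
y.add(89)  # {1, 3, 8, 89}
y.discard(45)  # {1, 3, 8, 89}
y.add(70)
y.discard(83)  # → {1, 3, 8, 70, 89}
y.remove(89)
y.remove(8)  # {1, 3, 70}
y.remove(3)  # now {1, 70}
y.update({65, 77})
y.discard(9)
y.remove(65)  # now {1, 70, 77}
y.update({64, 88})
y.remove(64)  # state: {1, 70, 77, 88}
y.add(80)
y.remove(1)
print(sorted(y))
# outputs [70, 77, 80, 88]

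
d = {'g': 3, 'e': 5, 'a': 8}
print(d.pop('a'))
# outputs 8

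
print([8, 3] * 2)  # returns [8, 3, 8, 3]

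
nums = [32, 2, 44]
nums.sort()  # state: [2, 32, 44]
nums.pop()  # 44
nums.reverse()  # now [32, 2]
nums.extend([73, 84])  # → [32, 2, 73, 84]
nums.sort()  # [2, 32, 73, 84]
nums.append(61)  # [2, 32, 73, 84, 61]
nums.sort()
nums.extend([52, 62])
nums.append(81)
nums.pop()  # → 81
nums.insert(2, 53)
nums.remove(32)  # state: [2, 53, 61, 73, 84, 52, 62]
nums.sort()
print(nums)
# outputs [2, 52, 53, 61, 62, 73, 84]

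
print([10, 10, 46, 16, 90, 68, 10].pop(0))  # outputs 10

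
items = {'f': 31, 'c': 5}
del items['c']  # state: {'f': 31}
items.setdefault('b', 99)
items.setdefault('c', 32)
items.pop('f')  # 31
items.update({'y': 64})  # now {'b': 99, 'c': 32, 'y': 64}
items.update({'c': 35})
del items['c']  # {'b': 99, 'y': 64}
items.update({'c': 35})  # {'b': 99, 'y': 64, 'c': 35}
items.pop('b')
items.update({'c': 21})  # {'y': 64, 'c': 21}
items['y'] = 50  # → {'y': 50, 'c': 21}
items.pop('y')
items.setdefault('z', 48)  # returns 48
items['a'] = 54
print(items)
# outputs {'c': 21, 'z': 48, 'a': 54}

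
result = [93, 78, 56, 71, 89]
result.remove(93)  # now [78, 56, 71, 89]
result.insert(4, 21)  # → [78, 56, 71, 89, 21]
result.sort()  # [21, 56, 71, 78, 89]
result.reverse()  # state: [89, 78, 71, 56, 21]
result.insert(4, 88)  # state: [89, 78, 71, 56, 88, 21]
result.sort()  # [21, 56, 71, 78, 88, 89]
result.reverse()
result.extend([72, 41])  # [89, 88, 78, 71, 56, 21, 72, 41]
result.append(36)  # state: [89, 88, 78, 71, 56, 21, 72, 41, 36]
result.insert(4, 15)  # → [89, 88, 78, 71, 15, 56, 21, 72, 41, 36]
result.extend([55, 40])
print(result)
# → [89, 88, 78, 71, 15, 56, 21, 72, 41, 36, 55, 40]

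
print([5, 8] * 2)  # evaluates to [5, 8, 5, 8]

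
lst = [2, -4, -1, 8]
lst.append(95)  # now [2, -4, -1, 8, 95]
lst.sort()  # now [-4, -1, 2, 8, 95]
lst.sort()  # [-4, -1, 2, 8, 95]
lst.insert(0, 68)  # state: [68, -4, -1, 2, 8, 95]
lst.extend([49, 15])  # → [68, -4, -1, 2, 8, 95, 49, 15]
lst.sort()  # [-4, -1, 2, 8, 15, 49, 68, 95]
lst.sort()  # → [-4, -1, 2, 8, 15, 49, 68, 95]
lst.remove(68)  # [-4, -1, 2, 8, 15, 49, 95]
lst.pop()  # 95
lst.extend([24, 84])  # [-4, -1, 2, 8, 15, 49, 24, 84]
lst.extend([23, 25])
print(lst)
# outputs [-4, -1, 2, 8, 15, 49, 24, 84, 23, 25]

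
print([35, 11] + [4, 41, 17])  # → [35, 11, 4, 41, 17]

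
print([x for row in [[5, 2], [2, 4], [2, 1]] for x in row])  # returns [5, 2, 2, 4, 2, 1]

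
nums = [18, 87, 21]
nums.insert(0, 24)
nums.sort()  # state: [18, 21, 24, 87]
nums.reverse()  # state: [87, 24, 21, 18]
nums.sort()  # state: [18, 21, 24, 87]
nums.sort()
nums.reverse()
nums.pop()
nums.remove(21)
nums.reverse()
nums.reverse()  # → [87, 24]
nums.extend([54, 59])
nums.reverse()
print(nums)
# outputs [59, 54, 24, 87]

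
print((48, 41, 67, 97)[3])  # 97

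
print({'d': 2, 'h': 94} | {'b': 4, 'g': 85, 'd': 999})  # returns {'d': 999, 'h': 94, 'b': 4, 'g': 85}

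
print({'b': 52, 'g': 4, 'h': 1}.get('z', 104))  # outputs 104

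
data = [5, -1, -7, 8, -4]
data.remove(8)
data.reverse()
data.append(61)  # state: [-4, -7, -1, 5, 61]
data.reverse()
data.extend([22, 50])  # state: [61, 5, -1, -7, -4, 22, 50]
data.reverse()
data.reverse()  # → [61, 5, -1, -7, -4, 22, 50]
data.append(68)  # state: [61, 5, -1, -7, -4, 22, 50, 68]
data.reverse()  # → [68, 50, 22, -4, -7, -1, 5, 61]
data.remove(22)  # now [68, 50, -4, -7, -1, 5, 61]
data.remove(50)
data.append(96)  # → [68, -4, -7, -1, 5, 61, 96]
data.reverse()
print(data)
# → [96, 61, 5, -1, -7, -4, 68]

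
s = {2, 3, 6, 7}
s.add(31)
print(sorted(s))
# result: [2, 3, 6, 7, 31]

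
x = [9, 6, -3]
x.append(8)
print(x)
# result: [9, 6, -3, 8]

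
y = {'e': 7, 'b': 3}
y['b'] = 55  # {'e': 7, 'b': 55}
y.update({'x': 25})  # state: {'e': 7, 'b': 55, 'x': 25}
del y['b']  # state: {'e': 7, 'x': 25}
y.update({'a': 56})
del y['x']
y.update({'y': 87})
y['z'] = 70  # {'e': 7, 'a': 56, 'y': 87, 'z': 70}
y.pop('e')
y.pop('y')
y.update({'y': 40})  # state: {'a': 56, 'z': 70, 'y': 40}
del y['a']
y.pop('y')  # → 40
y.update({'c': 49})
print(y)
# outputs {'z': 70, 'c': 49}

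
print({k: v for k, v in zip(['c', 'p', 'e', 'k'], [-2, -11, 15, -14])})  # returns {'c': -2, 'p': -11, 'e': 15, 'k': -14}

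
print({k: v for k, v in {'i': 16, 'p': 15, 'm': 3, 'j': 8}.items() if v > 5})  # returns {'i': 16, 'p': 15, 'j': 8}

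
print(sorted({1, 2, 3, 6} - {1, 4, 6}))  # [2, 3]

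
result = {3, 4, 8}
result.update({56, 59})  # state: {3, 4, 8, 56, 59}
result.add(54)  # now {3, 4, 8, 54, 56, 59}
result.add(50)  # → {3, 4, 8, 50, 54, 56, 59}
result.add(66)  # {3, 4, 8, 50, 54, 56, 59, 66}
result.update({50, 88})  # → {3, 4, 8, 50, 54, 56, 59, 66, 88}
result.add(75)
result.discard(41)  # {3, 4, 8, 50, 54, 56, 59, 66, 75, 88}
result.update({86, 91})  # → {3, 4, 8, 50, 54, 56, 59, 66, 75, 86, 88, 91}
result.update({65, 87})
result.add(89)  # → {3, 4, 8, 50, 54, 56, 59, 65, 66, 75, 86, 87, 88, 89, 91}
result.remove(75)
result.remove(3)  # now {4, 8, 50, 54, 56, 59, 65, 66, 86, 87, 88, 89, 91}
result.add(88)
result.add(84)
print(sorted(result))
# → [4, 8, 50, 54, 56, 59, 65, 66, 84, 86, 87, 88, 89, 91]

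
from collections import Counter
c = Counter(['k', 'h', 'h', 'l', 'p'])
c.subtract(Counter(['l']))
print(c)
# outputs Counter({'h': 2, 'k': 1, 'p': 1, 'l': 0})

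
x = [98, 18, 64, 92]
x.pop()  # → 92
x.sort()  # [18, 64, 98]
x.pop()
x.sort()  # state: [18, 64]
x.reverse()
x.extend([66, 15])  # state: [64, 18, 66, 15]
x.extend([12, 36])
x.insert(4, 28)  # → [64, 18, 66, 15, 28, 12, 36]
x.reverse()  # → [36, 12, 28, 15, 66, 18, 64]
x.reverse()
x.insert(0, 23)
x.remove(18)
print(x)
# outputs [23, 64, 66, 15, 28, 12, 36]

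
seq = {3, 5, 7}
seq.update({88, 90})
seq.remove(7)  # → {3, 5, 88, 90}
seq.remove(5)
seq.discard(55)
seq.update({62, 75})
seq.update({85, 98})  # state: {3, 62, 75, 85, 88, 90, 98}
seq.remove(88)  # {3, 62, 75, 85, 90, 98}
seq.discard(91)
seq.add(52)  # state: {3, 52, 62, 75, 85, 90, 98}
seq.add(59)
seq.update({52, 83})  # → {3, 52, 59, 62, 75, 83, 85, 90, 98}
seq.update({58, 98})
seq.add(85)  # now {3, 52, 58, 59, 62, 75, 83, 85, 90, 98}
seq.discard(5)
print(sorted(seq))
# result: [3, 52, 58, 59, 62, 75, 83, 85, 90, 98]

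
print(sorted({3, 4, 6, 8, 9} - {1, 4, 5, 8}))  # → [3, 6, 9]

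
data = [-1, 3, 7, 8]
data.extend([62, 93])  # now [-1, 3, 7, 8, 62, 93]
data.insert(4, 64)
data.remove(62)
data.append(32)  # [-1, 3, 7, 8, 64, 93, 32]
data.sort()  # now [-1, 3, 7, 8, 32, 64, 93]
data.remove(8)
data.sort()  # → [-1, 3, 7, 32, 64, 93]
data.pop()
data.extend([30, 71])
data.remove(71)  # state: [-1, 3, 7, 32, 64, 30]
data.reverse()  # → [30, 64, 32, 7, 3, -1]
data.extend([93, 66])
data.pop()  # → 66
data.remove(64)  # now [30, 32, 7, 3, -1, 93]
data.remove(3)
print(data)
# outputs [30, 32, 7, -1, 93]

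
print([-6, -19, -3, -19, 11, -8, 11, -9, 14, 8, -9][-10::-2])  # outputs [-19]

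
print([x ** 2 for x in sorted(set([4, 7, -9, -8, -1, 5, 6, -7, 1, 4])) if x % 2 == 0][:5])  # [64, 16, 36]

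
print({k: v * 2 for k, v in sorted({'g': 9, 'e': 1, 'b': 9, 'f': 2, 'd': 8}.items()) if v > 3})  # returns {'b': 18, 'd': 16, 'g': 18}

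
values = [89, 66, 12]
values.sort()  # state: [12, 66, 89]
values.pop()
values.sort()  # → [12, 66]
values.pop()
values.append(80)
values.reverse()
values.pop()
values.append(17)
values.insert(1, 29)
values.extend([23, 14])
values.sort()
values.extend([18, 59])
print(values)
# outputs [14, 17, 23, 29, 80, 18, 59]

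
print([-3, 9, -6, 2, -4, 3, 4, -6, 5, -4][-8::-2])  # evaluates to [-6, -3]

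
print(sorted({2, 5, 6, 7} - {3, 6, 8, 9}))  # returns [2, 5, 7]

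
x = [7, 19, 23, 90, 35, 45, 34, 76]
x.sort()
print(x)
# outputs [7, 19, 23, 34, 35, 45, 76, 90]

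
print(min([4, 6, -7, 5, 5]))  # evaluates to -7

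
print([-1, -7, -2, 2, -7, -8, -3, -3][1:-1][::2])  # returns [-7, 2, -8]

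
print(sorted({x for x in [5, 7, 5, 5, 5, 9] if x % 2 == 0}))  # []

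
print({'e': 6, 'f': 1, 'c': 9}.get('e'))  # 6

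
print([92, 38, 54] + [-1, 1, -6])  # [92, 38, 54, -1, 1, -6]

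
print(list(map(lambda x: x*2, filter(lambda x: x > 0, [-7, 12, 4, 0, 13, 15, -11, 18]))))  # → [24, 8, 26, 30, 36]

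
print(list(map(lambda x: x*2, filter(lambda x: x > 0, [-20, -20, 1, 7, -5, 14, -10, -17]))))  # [2, 14, 28]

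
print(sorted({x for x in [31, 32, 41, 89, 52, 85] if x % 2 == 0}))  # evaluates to [32, 52]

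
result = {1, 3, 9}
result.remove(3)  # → {1, 9}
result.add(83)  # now {1, 9, 83}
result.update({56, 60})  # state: {1, 9, 56, 60, 83}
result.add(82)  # {1, 9, 56, 60, 82, 83}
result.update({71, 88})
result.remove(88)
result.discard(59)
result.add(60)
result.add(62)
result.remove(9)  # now {1, 56, 60, 62, 71, 82, 83}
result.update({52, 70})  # {1, 52, 56, 60, 62, 70, 71, 82, 83}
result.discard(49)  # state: {1, 52, 56, 60, 62, 70, 71, 82, 83}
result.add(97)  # {1, 52, 56, 60, 62, 70, 71, 82, 83, 97}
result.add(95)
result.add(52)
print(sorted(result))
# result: [1, 52, 56, 60, 62, 70, 71, 82, 83, 95, 97]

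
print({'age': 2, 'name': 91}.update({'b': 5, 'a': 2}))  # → None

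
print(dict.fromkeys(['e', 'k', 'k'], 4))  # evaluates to {'e': 4, 'k': 4}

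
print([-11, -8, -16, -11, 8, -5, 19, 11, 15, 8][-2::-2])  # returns [15, 19, 8, -16, -11]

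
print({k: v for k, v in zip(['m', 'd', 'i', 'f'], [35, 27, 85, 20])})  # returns {'m': 35, 'd': 27, 'i': 85, 'f': 20}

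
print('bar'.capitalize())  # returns Bar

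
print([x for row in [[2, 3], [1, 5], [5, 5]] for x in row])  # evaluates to [2, 3, 1, 5, 5, 5]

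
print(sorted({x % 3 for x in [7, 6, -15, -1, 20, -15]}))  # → [0, 1, 2]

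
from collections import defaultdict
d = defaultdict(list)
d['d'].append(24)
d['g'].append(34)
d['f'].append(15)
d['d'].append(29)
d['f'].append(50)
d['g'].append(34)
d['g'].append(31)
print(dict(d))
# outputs {'d': [24, 29], 'g': [34, 34, 31], 'f': [15, 50]}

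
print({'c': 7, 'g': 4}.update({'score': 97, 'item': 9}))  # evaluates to None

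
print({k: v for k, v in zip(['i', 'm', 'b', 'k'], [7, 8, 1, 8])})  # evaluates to {'i': 7, 'm': 8, 'b': 1, 'k': 8}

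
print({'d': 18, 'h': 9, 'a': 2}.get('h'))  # 9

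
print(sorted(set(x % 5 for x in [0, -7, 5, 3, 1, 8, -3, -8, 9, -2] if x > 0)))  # [0, 1, 3, 4]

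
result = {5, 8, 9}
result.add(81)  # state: {5, 8, 9, 81}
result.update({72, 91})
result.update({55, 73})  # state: {5, 8, 9, 55, 72, 73, 81, 91}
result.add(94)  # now {5, 8, 9, 55, 72, 73, 81, 91, 94}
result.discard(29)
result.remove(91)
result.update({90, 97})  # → {5, 8, 9, 55, 72, 73, 81, 90, 94, 97}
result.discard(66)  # {5, 8, 9, 55, 72, 73, 81, 90, 94, 97}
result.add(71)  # {5, 8, 9, 55, 71, 72, 73, 81, 90, 94, 97}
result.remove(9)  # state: {5, 8, 55, 71, 72, 73, 81, 90, 94, 97}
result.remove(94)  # {5, 8, 55, 71, 72, 73, 81, 90, 97}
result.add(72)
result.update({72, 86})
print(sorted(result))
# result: [5, 8, 55, 71, 72, 73, 81, 86, 90, 97]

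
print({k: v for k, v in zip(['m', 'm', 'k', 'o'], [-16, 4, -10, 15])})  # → {'m': 4, 'k': -10, 'o': 15}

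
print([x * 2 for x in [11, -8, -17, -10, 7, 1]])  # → [22, -16, -34, -20, 14, 2]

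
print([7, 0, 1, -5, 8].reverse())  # None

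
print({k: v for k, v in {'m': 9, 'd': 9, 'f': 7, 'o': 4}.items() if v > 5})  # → {'m': 9, 'd': 9, 'f': 7}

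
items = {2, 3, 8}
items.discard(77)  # {2, 3, 8}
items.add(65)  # {2, 3, 8, 65}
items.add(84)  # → {2, 3, 8, 65, 84}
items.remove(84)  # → {2, 3, 8, 65}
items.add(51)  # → {2, 3, 8, 51, 65}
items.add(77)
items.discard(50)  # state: {2, 3, 8, 51, 65, 77}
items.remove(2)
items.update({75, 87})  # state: {3, 8, 51, 65, 75, 77, 87}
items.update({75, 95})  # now {3, 8, 51, 65, 75, 77, 87, 95}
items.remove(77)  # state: {3, 8, 51, 65, 75, 87, 95}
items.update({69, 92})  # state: {3, 8, 51, 65, 69, 75, 87, 92, 95}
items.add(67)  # {3, 8, 51, 65, 67, 69, 75, 87, 92, 95}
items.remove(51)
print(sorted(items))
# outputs [3, 8, 65, 67, 69, 75, 87, 92, 95]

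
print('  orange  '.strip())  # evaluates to orange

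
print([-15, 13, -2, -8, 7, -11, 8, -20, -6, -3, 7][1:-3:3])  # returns [13, 7, -20]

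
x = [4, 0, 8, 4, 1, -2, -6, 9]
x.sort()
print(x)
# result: [-6, -2, 0, 1, 4, 4, 8, 9]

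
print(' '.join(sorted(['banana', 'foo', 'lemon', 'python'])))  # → banana foo lemon python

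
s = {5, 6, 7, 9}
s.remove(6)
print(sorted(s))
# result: [5, 7, 9]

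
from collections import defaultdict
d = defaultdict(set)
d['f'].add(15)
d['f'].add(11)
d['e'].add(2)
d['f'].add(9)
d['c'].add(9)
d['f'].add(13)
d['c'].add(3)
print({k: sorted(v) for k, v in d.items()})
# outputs {'f': [9, 11, 13, 15], 'e': [2], 'c': [3, 9]}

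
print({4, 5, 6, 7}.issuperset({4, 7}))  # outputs True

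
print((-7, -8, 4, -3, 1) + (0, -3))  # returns (-7, -8, 4, -3, 1, 0, -3)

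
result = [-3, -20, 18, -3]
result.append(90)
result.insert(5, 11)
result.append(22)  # [-3, -20, 18, -3, 90, 11, 22]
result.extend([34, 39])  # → [-3, -20, 18, -3, 90, 11, 22, 34, 39]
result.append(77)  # [-3, -20, 18, -3, 90, 11, 22, 34, 39, 77]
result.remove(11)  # [-3, -20, 18, -3, 90, 22, 34, 39, 77]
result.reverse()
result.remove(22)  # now [77, 39, 34, 90, -3, 18, -20, -3]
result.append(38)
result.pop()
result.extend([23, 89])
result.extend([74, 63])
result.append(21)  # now [77, 39, 34, 90, -3, 18, -20, -3, 23, 89, 74, 63, 21]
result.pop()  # 21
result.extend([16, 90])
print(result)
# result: [77, 39, 34, 90, -3, 18, -20, -3, 23, 89, 74, 63, 16, 90]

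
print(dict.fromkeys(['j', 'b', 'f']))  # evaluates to {'j': None, 'b': None, 'f': None}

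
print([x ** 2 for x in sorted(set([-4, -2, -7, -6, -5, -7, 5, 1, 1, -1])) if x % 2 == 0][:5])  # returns [36, 16, 4]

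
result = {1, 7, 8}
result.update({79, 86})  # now {1, 7, 8, 79, 86}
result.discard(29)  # {1, 7, 8, 79, 86}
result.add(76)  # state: {1, 7, 8, 76, 79, 86}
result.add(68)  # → {1, 7, 8, 68, 76, 79, 86}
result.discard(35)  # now {1, 7, 8, 68, 76, 79, 86}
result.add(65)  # {1, 7, 8, 65, 68, 76, 79, 86}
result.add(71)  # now {1, 7, 8, 65, 68, 71, 76, 79, 86}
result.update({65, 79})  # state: {1, 7, 8, 65, 68, 71, 76, 79, 86}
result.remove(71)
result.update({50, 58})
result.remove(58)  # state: {1, 7, 8, 50, 65, 68, 76, 79, 86}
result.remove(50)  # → {1, 7, 8, 65, 68, 76, 79, 86}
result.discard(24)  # {1, 7, 8, 65, 68, 76, 79, 86}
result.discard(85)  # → {1, 7, 8, 65, 68, 76, 79, 86}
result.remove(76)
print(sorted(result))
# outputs [1, 7, 8, 65, 68, 79, 86]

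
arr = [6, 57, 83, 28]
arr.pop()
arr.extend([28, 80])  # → [6, 57, 83, 28, 80]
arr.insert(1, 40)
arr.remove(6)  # [40, 57, 83, 28, 80]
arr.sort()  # [28, 40, 57, 80, 83]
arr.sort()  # [28, 40, 57, 80, 83]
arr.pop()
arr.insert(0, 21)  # [21, 28, 40, 57, 80]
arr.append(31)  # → [21, 28, 40, 57, 80, 31]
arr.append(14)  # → [21, 28, 40, 57, 80, 31, 14]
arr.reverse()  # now [14, 31, 80, 57, 40, 28, 21]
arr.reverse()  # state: [21, 28, 40, 57, 80, 31, 14]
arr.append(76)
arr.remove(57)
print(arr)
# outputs [21, 28, 40, 80, 31, 14, 76]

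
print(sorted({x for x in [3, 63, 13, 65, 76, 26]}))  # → [3, 13, 26, 63, 65, 76]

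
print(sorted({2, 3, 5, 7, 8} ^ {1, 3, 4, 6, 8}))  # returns [1, 2, 4, 5, 6, 7]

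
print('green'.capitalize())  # Green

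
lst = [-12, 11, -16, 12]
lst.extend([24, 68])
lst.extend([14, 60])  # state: [-12, 11, -16, 12, 24, 68, 14, 60]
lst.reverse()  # [60, 14, 68, 24, 12, -16, 11, -12]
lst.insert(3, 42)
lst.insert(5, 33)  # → [60, 14, 68, 42, 24, 33, 12, -16, 11, -12]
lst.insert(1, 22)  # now [60, 22, 14, 68, 42, 24, 33, 12, -16, 11, -12]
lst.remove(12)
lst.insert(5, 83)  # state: [60, 22, 14, 68, 42, 83, 24, 33, -16, 11, -12]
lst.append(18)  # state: [60, 22, 14, 68, 42, 83, 24, 33, -16, 11, -12, 18]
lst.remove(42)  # [60, 22, 14, 68, 83, 24, 33, -16, 11, -12, 18]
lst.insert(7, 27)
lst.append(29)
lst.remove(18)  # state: [60, 22, 14, 68, 83, 24, 33, 27, -16, 11, -12, 29]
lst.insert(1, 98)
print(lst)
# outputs [60, 98, 22, 14, 68, 83, 24, 33, 27, -16, 11, -12, 29]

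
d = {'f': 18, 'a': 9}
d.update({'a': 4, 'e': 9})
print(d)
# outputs {'f': 18, 'a': 4, 'e': 9}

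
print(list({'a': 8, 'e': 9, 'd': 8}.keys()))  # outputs ['a', 'e', 'd']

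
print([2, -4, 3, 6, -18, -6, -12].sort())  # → None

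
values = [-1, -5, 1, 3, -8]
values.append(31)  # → [-1, -5, 1, 3, -8, 31]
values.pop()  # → 31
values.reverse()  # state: [-8, 3, 1, -5, -1]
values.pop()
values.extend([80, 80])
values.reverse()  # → [80, 80, -5, 1, 3, -8]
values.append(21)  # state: [80, 80, -5, 1, 3, -8, 21]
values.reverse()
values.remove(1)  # [21, -8, 3, -5, 80, 80]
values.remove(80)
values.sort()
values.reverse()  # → [80, 21, 3, -5, -8]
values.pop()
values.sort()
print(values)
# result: [-5, 3, 21, 80]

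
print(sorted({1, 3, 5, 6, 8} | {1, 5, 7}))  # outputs [1, 3, 5, 6, 7, 8]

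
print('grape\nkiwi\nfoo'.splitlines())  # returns ['grape', 'kiwi', 'foo']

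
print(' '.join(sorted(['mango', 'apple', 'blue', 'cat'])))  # apple blue cat mango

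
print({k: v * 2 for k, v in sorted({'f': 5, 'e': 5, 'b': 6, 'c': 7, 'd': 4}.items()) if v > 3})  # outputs {'b': 12, 'c': 14, 'd': 8, 'e': 10, 'f': 10}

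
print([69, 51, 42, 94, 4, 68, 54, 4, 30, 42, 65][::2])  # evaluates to [69, 42, 4, 54, 30, 65]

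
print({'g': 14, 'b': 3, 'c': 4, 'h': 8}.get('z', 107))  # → 107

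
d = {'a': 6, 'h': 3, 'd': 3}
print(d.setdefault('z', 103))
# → 103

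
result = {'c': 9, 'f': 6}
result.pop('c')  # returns 9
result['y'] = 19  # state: {'f': 6, 'y': 19}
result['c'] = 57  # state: {'f': 6, 'y': 19, 'c': 57}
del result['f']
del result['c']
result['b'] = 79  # {'y': 19, 'b': 79}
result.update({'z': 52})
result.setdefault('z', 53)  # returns 52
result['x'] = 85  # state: {'y': 19, 'b': 79, 'z': 52, 'x': 85}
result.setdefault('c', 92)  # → 92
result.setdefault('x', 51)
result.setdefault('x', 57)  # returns 85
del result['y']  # {'b': 79, 'z': 52, 'x': 85, 'c': 92}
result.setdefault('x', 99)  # 85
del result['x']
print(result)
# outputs {'b': 79, 'z': 52, 'c': 92}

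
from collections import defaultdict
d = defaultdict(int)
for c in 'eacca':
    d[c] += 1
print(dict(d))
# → {'e': 1, 'a': 2, 'c': 2}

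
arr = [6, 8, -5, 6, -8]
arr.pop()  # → -8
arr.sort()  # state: [-5, 6, 6, 8]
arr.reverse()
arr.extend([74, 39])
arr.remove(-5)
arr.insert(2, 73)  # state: [8, 6, 73, 6, 74, 39]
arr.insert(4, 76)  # [8, 6, 73, 6, 76, 74, 39]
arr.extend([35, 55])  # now [8, 6, 73, 6, 76, 74, 39, 35, 55]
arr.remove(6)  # [8, 73, 6, 76, 74, 39, 35, 55]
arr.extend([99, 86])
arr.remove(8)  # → [73, 6, 76, 74, 39, 35, 55, 99, 86]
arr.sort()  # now [6, 35, 39, 55, 73, 74, 76, 86, 99]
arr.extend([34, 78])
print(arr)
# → [6, 35, 39, 55, 73, 74, 76, 86, 99, 34, 78]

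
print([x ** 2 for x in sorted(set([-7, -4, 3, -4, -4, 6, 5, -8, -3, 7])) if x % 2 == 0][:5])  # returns [64, 16, 36]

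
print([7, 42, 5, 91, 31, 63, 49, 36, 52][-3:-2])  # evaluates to [49]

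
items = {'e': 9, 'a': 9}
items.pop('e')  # 9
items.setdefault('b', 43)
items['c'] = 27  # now {'a': 9, 'b': 43, 'c': 27}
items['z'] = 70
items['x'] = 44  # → {'a': 9, 'b': 43, 'c': 27, 'z': 70, 'x': 44}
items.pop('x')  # 44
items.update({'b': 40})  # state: {'a': 9, 'b': 40, 'c': 27, 'z': 70}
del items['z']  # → {'a': 9, 'b': 40, 'c': 27}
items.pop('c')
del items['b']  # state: {'a': 9}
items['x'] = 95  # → {'a': 9, 'x': 95}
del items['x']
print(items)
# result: {'a': 9}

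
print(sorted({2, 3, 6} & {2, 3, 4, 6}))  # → [2, 3, 6]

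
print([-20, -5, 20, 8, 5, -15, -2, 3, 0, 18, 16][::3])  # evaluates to [-20, 8, -2, 18]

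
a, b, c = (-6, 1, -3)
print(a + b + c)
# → -8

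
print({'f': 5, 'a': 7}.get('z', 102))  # 102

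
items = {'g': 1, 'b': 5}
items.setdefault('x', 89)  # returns 89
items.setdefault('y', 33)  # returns 33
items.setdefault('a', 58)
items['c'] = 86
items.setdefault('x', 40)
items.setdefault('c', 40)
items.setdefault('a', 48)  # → 58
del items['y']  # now {'g': 1, 'b': 5, 'x': 89, 'a': 58, 'c': 86}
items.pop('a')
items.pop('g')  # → 1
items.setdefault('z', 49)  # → 49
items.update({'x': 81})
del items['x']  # {'b': 5, 'c': 86, 'z': 49}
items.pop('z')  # 49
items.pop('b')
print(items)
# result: {'c': 86}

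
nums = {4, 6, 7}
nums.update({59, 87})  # {4, 6, 7, 59, 87}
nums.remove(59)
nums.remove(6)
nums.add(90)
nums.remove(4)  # {7, 87, 90}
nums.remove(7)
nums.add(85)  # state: {85, 87, 90}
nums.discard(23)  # {85, 87, 90}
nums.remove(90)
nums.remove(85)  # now {87}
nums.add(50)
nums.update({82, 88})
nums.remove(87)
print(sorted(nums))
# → [50, 82, 88]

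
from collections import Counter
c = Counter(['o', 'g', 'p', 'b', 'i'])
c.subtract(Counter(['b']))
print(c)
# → Counter({'o': 1, 'g': 1, 'p': 1, 'i': 1, 'b': 0})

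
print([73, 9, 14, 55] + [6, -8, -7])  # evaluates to [73, 9, 14, 55, 6, -8, -7]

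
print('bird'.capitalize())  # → Bird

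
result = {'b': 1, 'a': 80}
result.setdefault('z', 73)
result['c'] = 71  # {'b': 1, 'a': 80, 'z': 73, 'c': 71}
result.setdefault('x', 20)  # 20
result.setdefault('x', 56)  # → 20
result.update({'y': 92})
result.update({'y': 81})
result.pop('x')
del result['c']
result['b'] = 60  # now {'b': 60, 'a': 80, 'z': 73, 'y': 81}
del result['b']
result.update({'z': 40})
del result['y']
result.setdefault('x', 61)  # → 61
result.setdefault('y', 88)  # 88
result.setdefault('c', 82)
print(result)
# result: {'a': 80, 'z': 40, 'x': 61, 'y': 88, 'c': 82}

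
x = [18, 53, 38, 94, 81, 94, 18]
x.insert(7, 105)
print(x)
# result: [18, 53, 38, 94, 81, 94, 18, 105]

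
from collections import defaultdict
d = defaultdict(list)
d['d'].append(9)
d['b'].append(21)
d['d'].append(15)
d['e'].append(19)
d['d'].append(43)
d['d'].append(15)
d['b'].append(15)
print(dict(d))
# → {'d': [9, 15, 43, 15], 'b': [21, 15], 'e': [19]}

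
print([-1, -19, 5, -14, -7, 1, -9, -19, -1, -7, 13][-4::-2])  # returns [-19, 1, -14, -19]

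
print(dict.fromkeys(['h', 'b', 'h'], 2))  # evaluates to {'h': 2, 'b': 2}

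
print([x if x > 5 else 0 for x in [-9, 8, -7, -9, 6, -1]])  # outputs [0, 8, 0, 0, 6, 0]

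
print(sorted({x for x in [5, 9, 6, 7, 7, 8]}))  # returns [5, 6, 7, 8, 9]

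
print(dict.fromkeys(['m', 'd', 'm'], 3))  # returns {'m': 3, 'd': 3}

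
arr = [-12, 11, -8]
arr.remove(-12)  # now [11, -8]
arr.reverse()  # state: [-8, 11]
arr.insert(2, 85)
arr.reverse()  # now [85, 11, -8]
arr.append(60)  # [85, 11, -8, 60]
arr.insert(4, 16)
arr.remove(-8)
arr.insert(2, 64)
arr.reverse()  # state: [16, 60, 64, 11, 85]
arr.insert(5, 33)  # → [16, 60, 64, 11, 85, 33]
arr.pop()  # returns 33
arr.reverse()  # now [85, 11, 64, 60, 16]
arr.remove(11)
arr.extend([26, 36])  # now [85, 64, 60, 16, 26, 36]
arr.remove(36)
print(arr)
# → [85, 64, 60, 16, 26]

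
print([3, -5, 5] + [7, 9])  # [3, -5, 5, 7, 9]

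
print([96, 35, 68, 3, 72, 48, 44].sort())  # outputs None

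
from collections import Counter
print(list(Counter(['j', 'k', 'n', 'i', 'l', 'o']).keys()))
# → ['j', 'k', 'n', 'i', 'l', 'o']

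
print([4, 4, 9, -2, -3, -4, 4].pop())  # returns 4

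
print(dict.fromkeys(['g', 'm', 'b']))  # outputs {'g': None, 'm': None, 'b': None}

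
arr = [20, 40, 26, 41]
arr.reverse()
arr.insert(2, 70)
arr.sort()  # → [20, 26, 40, 41, 70]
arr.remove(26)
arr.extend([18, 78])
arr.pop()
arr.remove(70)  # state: [20, 40, 41, 18]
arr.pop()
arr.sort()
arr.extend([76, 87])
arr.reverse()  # [87, 76, 41, 40, 20]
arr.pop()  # 20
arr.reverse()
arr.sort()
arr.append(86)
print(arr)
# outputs [40, 41, 76, 87, 86]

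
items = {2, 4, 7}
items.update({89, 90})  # {2, 4, 7, 89, 90}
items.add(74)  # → {2, 4, 7, 74, 89, 90}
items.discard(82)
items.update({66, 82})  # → {2, 4, 7, 66, 74, 82, 89, 90}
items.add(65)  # {2, 4, 7, 65, 66, 74, 82, 89, 90}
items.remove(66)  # {2, 4, 7, 65, 74, 82, 89, 90}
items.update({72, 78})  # {2, 4, 7, 65, 72, 74, 78, 82, 89, 90}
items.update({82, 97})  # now {2, 4, 7, 65, 72, 74, 78, 82, 89, 90, 97}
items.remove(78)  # {2, 4, 7, 65, 72, 74, 82, 89, 90, 97}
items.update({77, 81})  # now {2, 4, 7, 65, 72, 74, 77, 81, 82, 89, 90, 97}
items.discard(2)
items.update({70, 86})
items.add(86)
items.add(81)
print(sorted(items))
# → [4, 7, 65, 70, 72, 74, 77, 81, 82, 86, 89, 90, 97]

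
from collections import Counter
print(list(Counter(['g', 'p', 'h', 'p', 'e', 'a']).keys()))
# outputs ['g', 'p', 'h', 'e', 'a']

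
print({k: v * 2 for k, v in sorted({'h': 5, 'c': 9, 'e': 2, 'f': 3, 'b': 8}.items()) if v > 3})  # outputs {'b': 16, 'c': 18, 'h': 10}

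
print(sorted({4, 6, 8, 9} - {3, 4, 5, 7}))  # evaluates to [6, 8, 9]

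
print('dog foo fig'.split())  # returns ['dog', 'foo', 'fig']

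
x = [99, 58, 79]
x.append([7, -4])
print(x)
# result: [99, 58, 79, [7, -4]]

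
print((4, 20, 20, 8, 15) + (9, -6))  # (4, 20, 20, 8, 15, 9, -6)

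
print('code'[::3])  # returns ce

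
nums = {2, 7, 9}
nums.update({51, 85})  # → {2, 7, 9, 51, 85}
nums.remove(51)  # {2, 7, 9, 85}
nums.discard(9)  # {2, 7, 85}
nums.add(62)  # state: {2, 7, 62, 85}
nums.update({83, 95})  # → {2, 7, 62, 83, 85, 95}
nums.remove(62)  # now {2, 7, 83, 85, 95}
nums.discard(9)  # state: {2, 7, 83, 85, 95}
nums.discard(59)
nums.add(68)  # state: {2, 7, 68, 83, 85, 95}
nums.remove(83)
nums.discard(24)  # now {2, 7, 68, 85, 95}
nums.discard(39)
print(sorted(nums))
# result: [2, 7, 68, 85, 95]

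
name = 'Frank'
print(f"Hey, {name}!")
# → Hey, Frank!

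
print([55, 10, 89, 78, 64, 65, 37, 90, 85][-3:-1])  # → [37, 90]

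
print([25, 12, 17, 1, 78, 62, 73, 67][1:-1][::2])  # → [12, 1, 62]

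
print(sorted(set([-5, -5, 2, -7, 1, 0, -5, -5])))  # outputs [-7, -5, 0, 1, 2]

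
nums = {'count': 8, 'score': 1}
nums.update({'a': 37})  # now {'count': 8, 'score': 1, 'a': 37}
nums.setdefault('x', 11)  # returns 11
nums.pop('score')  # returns 1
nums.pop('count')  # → 8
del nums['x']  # {'a': 37}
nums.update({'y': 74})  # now {'a': 37, 'y': 74}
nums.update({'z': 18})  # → {'a': 37, 'y': 74, 'z': 18}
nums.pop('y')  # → 74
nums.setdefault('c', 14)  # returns 14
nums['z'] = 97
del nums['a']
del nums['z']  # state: {'c': 14}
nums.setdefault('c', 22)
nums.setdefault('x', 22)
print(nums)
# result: {'c': 14, 'x': 22}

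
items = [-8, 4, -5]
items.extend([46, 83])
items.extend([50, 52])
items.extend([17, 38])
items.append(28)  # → [-8, 4, -5, 46, 83, 50, 52, 17, 38, 28]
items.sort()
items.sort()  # [-8, -5, 4, 17, 28, 38, 46, 50, 52, 83]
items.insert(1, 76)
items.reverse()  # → [83, 52, 50, 46, 38, 28, 17, 4, -5, 76, -8]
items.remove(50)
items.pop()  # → -8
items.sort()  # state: [-5, 4, 17, 28, 38, 46, 52, 76, 83]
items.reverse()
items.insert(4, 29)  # [83, 76, 52, 46, 29, 38, 28, 17, 4, -5]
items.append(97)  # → [83, 76, 52, 46, 29, 38, 28, 17, 4, -5, 97]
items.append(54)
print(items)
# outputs [83, 76, 52, 46, 29, 38, 28, 17, 4, -5, 97, 54]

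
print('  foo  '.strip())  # foo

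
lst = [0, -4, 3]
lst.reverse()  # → [3, -4, 0]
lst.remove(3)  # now [-4, 0]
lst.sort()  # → [-4, 0]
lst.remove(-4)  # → [0]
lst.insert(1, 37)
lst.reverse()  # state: [37, 0]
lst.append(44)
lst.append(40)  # [37, 0, 44, 40]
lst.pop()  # 40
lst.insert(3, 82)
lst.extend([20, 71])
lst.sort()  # [0, 20, 37, 44, 71, 82]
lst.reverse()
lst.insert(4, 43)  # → [82, 71, 44, 37, 43, 20, 0]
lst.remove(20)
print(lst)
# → [82, 71, 44, 37, 43, 0]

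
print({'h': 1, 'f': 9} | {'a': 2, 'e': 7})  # {'h': 1, 'f': 9, 'a': 2, 'e': 7}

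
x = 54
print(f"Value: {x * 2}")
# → Value: 108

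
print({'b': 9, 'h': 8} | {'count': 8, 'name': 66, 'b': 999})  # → {'b': 999, 'h': 8, 'count': 8, 'name': 66}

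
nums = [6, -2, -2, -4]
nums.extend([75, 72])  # [6, -2, -2, -4, 75, 72]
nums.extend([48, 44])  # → [6, -2, -2, -4, 75, 72, 48, 44]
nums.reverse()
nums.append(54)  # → [44, 48, 72, 75, -4, -2, -2, 6, 54]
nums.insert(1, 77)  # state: [44, 77, 48, 72, 75, -4, -2, -2, 6, 54]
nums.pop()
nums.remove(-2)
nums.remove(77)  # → [44, 48, 72, 75, -4, -2, 6]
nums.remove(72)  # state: [44, 48, 75, -4, -2, 6]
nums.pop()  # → 6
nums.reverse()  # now [-2, -4, 75, 48, 44]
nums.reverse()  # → [44, 48, 75, -4, -2]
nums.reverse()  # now [-2, -4, 75, 48, 44]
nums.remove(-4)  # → [-2, 75, 48, 44]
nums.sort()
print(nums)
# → [-2, 44, 48, 75]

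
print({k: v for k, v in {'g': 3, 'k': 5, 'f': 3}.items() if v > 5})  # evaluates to {}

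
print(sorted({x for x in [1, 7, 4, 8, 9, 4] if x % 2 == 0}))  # [4, 8]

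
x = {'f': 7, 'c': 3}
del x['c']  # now {'f': 7}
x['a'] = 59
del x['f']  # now {'a': 59}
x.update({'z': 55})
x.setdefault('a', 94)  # 59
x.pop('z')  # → 55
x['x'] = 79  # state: {'a': 59, 'x': 79}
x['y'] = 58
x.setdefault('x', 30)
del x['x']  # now {'a': 59, 'y': 58}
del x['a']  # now {'y': 58}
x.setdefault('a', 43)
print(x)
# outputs {'y': 58, 'a': 43}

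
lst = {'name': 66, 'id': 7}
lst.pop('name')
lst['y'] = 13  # {'id': 7, 'y': 13}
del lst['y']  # {'id': 7}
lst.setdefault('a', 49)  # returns 49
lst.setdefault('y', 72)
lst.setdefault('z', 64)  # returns 64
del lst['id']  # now {'a': 49, 'y': 72, 'z': 64}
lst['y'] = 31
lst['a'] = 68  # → {'a': 68, 'y': 31, 'z': 64}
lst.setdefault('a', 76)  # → 68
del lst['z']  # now {'a': 68, 'y': 31}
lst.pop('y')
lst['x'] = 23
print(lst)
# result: {'a': 68, 'x': 23}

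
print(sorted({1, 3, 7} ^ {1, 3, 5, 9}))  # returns [5, 7, 9]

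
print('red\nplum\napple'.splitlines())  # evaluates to ['red', 'plum', 'apple']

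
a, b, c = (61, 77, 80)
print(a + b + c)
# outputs 218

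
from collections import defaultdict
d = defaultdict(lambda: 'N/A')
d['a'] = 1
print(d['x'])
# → N/A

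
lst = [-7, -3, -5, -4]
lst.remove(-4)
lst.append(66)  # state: [-7, -3, -5, 66]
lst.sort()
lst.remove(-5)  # [-7, -3, 66]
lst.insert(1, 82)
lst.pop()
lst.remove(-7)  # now [82, -3]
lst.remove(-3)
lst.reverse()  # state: [82]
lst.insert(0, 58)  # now [58, 82]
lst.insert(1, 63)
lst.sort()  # [58, 63, 82]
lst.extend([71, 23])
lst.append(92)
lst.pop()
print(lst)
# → [58, 63, 82, 71, 23]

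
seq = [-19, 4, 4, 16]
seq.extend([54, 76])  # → [-19, 4, 4, 16, 54, 76]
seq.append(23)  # [-19, 4, 4, 16, 54, 76, 23]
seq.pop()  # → 23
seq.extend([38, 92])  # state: [-19, 4, 4, 16, 54, 76, 38, 92]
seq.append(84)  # [-19, 4, 4, 16, 54, 76, 38, 92, 84]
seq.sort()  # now [-19, 4, 4, 16, 38, 54, 76, 84, 92]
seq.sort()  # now [-19, 4, 4, 16, 38, 54, 76, 84, 92]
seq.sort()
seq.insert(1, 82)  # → [-19, 82, 4, 4, 16, 38, 54, 76, 84, 92]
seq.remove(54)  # [-19, 82, 4, 4, 16, 38, 76, 84, 92]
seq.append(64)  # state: [-19, 82, 4, 4, 16, 38, 76, 84, 92, 64]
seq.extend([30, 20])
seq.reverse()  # [20, 30, 64, 92, 84, 76, 38, 16, 4, 4, 82, -19]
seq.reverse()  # [-19, 82, 4, 4, 16, 38, 76, 84, 92, 64, 30, 20]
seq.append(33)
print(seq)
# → [-19, 82, 4, 4, 16, 38, 76, 84, 92, 64, 30, 20, 33]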